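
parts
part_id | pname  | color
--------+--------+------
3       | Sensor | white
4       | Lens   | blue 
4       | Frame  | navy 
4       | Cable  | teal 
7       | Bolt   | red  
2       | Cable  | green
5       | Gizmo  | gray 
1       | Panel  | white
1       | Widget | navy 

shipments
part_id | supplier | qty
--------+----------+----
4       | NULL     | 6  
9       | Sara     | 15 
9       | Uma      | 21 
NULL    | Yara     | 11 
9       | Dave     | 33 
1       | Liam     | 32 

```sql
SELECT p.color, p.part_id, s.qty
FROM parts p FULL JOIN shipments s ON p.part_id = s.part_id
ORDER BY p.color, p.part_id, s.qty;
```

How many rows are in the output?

FULL OUTER JOIN keeps every row from both sides; unmatched rows get NULL for the other side's columns.
Matching on p.part_id = s.part_id. A NULL in a compared column never satisfies the condition.
Matched pairs: 5; unmatched p rows kept: 4; unmatched s rows kept: 4.
Total: 5 matched + 8 padded = 13 rows.

13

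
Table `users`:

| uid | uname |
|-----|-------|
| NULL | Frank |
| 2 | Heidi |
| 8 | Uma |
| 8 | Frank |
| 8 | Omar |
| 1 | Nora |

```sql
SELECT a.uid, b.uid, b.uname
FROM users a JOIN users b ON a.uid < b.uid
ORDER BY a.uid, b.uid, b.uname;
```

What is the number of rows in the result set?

7

INNER JOIN keeps only pairs where the ON condition holds.
Matching on a.uid < b.uid. A NULL in a compared column never satisfies the condition.
- a[0] uid=NULL → no match; dropped.
- a[1] uid=2 → 3 match(es) in b → 3 row(s).
- a[2] uid=8 → no match; dropped.
- a[3] uid=8 → no match; dropped.
- a[4] uid=8 → no match; dropped.
- a[5] uid=1 → 4 match(es) in b → 4 row(s).
Total: 7 rows.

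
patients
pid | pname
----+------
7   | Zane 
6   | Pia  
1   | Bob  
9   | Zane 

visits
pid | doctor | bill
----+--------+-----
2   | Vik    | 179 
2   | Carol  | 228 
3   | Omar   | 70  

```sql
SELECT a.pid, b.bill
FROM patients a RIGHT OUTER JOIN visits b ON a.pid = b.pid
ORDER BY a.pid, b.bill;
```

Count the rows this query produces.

3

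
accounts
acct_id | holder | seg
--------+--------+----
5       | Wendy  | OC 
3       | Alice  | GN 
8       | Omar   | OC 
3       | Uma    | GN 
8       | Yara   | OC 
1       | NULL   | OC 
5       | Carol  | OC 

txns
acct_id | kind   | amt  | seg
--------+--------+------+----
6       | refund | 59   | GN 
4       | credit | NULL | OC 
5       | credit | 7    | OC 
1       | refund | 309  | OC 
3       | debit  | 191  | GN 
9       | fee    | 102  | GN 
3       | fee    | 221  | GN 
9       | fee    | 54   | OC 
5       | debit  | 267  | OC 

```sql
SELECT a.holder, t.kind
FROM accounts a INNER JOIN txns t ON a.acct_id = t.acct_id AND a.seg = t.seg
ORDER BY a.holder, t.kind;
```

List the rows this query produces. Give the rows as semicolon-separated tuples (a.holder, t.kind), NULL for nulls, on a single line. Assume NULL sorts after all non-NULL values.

INNER JOIN keeps only pairs where the ON condition holds.
Matching on a.acct_id = t.acct_id AND a.seg = t.seg.
- acct_id=5, seg=OC: 2 matching t row(s), so 2 row(s) emitted.
- acct_id=3, seg=GN: 2 matching t row(s), so 2 row(s) emitted.
- acct_id=8, seg=OC: no matching t row, dropped.
- acct_id=3, seg=GN: 2 matching t row(s), so 2 row(s) emitted.
- acct_id=8, seg=OC: no matching t row, dropped.
- acct_id=1, seg=OC: 1 matching t row(s), so 1 row(s) emitted.
- acct_id=5, seg=OC: 2 matching t row(s), so 2 row(s) emitted.
After projecting and ordering:
a.holder | t.kind
Alice | debit
Alice | fee
Carol | credit
Carol | debit
Uma | debit
Uma | fee
Wendy | credit
Wendy | debit
NULL | refund

(Alice, debit); (Alice, fee); (Carol, credit); (Carol, debit); (Uma, debit); (Uma, fee); (Wendy, credit); (Wendy, debit); (NULL, refund)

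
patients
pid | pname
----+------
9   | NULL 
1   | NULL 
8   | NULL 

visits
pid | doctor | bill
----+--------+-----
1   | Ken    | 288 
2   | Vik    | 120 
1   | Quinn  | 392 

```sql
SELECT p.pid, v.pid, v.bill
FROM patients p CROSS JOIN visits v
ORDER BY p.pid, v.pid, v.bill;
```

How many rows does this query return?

9

CROSS JOIN pairs every row of `patients` with every row of `visits`: 3 × 3 = 9 rows.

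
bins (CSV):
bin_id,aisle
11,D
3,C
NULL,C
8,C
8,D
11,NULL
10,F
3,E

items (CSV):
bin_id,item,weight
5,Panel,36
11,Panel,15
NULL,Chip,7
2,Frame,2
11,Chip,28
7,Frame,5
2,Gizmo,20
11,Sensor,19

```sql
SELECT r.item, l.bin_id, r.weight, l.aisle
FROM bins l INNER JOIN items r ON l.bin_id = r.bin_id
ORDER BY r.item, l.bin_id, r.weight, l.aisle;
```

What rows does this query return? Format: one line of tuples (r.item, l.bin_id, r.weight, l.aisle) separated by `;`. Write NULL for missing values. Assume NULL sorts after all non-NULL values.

INNER JOIN keeps only pairs where the ON condition holds.
Matching on l.bin_id = r.bin_id. A NULL in a compared column never satisfies the condition.
- l[0] bin_id=11 → 3 match(es) in r → 3 row(s).
- l[1] bin_id=3 → no match; dropped.
- l[2] bin_id=NULL → no match; dropped.
- l[3] bin_id=8 → no match; dropped.
- l[4] bin_id=8 → no match; dropped.
- l[5] bin_id=11 → 3 match(es) in r → 3 row(s).
- l[6] bin_id=10 → no match; dropped.
- l[7] bin_id=3 → no match; dropped.
After projecting and ordering:
r.item | l.bin_id | r.weight | l.aisle
Chip | 11 | 28 | D
Chip | 11 | 28 | NULL
Panel | 11 | 15 | D
Panel | 11 | 15 | NULL
Sensor | 11 | 19 | D
Sensor | 11 | 19 | NULL

(Chip, 11, 28, D); (Chip, 11, 28, NULL); (Panel, 11, 15, D); (Panel, 11, 15, NULL); (Sensor, 11, 19, D); (Sensor, 11, 19, NULL)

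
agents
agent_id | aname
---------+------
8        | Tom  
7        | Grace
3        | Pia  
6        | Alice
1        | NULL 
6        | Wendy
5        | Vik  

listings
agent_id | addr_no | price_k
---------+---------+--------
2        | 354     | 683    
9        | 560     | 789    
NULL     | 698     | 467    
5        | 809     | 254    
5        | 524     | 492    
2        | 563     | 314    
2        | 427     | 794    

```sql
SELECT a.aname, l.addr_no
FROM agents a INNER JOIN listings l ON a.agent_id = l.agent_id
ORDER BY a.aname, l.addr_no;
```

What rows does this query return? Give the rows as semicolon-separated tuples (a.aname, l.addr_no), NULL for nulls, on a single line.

INNER JOIN keeps only pairs where the ON condition holds.
Matching on a.agent_id = l.agent_id. A NULL in a compared column never satisfies the condition.
- a[0] agent_id=8 → no match; dropped.
- a[1] agent_id=7 → no match; dropped.
- a[2] agent_id=3 → no match; dropped.
- a[3] agent_id=6 → no match; dropped.
- a[4] agent_id=1 → no match; dropped.
- a[5] agent_id=6 → no match; dropped.
- a[6] agent_id=5 → 2 match(es) in l → 2 row(s).
After projecting and ordering:
a.aname | l.addr_no
Vik | 524
Vik | 809

(Vik, 524); (Vik, 809)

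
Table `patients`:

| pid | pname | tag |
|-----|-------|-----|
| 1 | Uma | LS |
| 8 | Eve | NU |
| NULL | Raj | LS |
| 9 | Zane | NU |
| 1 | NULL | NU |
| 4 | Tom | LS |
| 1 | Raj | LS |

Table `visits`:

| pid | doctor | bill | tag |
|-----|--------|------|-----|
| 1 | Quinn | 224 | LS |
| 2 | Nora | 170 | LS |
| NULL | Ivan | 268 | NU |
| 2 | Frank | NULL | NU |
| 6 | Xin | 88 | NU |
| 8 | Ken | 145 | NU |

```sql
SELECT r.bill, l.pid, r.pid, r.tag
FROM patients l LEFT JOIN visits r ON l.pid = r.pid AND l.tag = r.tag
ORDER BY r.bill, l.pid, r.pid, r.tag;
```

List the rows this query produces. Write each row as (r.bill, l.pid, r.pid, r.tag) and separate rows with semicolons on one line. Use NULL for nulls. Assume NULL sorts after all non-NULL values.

LEFT JOIN keeps every row from `patients`; unmatched rows get NULL for `visits`'s columns.
Matching on l.pid = r.pid AND l.tag = r.tag. A NULL in a compared column never satisfies the condition.
Matched pairs: 3; unmatched l rows kept: 4.

(145, 8, 8, NU); (224, 1, 1, LS); (224, 1, 1, LS); (NULL, 1, NULL, NULL); (NULL, 4, NULL, NULL); (NULL, 9, NULL, NULL); (NULL, NULL, NULL, NULL)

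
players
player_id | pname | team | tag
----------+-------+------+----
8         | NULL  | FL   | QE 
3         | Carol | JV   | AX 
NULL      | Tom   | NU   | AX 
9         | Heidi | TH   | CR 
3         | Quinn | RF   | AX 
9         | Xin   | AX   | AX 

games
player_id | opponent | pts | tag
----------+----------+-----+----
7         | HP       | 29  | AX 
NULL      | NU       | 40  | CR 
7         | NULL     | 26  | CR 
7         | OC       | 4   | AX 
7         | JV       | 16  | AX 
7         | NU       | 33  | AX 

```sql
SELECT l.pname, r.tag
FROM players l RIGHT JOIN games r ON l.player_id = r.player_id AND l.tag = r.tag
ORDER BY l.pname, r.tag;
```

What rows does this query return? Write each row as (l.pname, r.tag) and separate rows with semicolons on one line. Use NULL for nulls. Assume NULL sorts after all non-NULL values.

(NULL, AX); (NULL, AX); (NULL, AX); (NULL, AX); (NULL, CR); (NULL, CR)

RIGHT JOIN keeps every row from `games`; unmatched rows get NULL for `players`'s columns.
Matching on l.player_id = r.player_id AND l.tag = r.tag. A NULL in a compared column never satisfies the condition.
Matched pairs: 0; unmatched r rows kept: 6.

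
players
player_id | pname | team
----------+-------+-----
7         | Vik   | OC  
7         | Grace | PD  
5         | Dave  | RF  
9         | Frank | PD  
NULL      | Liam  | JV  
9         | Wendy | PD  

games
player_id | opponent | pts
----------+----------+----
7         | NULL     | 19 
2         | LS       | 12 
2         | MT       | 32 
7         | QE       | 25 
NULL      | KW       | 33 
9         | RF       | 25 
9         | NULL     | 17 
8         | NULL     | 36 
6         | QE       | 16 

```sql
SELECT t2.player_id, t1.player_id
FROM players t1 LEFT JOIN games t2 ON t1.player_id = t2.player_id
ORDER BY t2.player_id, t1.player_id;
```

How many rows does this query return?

10

LEFT JOIN keeps every row from `players`; unmatched rows get NULL for `games`'s columns.
Matching on t1.player_id = t2.player_id. A NULL in a compared column never satisfies the condition.
- t1[0] player_id=7 → 2 match(es) in t2 → 2 row(s).
- t1[1] player_id=7 → 2 match(es) in t2 → 2 row(s).
- t1[2] player_id=5 → no match; kept with NULLs on the t2 side.
- t1[3] player_id=9 → 2 match(es) in t2 → 2 row(s).
- t1[4] player_id=NULL → no match; kept with NULLs on the t2 side.
- t1[5] player_id=9 → 2 match(es) in t2 → 2 row(s).
Total: 8 matched + 2 padded = 10 rows.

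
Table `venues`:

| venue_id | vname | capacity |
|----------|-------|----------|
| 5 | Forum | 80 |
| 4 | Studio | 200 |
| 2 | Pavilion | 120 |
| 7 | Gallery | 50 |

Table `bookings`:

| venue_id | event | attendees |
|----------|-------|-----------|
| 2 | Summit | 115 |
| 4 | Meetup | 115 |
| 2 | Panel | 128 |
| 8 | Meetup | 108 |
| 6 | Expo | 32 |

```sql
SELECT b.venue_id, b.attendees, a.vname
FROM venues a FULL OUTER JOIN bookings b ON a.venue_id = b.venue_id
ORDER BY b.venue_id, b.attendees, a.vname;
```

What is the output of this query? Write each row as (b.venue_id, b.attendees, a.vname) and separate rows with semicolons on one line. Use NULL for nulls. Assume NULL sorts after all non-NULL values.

FULL OUTER JOIN keeps every row from both sides; unmatched rows get NULL for the other side's columns.
Matching on a.venue_id = b.venue_id.
Matched pairs: 3; unmatched a rows kept: 2; unmatched b rows kept: 2.

(2, 115, Pavilion); (2, 128, Pavilion); (4, 115, Studio); (6, 32, NULL); (8, 108, NULL); (NULL, NULL, Forum); (NULL, NULL, Gallery)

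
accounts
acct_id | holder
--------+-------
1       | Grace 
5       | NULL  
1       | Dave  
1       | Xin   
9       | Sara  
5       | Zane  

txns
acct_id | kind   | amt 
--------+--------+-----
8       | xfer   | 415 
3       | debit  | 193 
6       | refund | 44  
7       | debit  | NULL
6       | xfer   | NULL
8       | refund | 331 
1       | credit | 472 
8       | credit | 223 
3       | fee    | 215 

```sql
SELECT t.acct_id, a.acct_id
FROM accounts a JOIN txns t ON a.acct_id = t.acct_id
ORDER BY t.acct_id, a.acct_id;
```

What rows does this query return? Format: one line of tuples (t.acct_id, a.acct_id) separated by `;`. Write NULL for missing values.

INNER JOIN keeps only pairs where the ON condition holds.
Matching on a.acct_id = t.acct_id.
Matched pairs: 3.

(1, 1); (1, 1); (1, 1)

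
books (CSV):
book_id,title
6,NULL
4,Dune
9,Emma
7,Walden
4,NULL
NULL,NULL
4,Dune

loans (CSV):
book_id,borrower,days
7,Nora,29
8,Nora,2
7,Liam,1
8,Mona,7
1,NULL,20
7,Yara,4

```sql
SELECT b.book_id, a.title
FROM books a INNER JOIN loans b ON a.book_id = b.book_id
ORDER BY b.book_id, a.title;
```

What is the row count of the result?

INNER JOIN keeps only pairs where the ON condition holds.
Matching on a.book_id = b.book_id. A NULL in a compared column never satisfies the condition.
- a row (book_id=6): no match → dropped.
- a row (book_id=4): no match → dropped.
- a row (book_id=9): no match → dropped.
- a row (book_id=7): matches 3 b row(s) → 3 output row(s).
- a row (book_id=4): no match → dropped.
- a row (book_id=NULL): no match → dropped.
- a row (book_id=4): no match → dropped.
Total: 3 rows.

3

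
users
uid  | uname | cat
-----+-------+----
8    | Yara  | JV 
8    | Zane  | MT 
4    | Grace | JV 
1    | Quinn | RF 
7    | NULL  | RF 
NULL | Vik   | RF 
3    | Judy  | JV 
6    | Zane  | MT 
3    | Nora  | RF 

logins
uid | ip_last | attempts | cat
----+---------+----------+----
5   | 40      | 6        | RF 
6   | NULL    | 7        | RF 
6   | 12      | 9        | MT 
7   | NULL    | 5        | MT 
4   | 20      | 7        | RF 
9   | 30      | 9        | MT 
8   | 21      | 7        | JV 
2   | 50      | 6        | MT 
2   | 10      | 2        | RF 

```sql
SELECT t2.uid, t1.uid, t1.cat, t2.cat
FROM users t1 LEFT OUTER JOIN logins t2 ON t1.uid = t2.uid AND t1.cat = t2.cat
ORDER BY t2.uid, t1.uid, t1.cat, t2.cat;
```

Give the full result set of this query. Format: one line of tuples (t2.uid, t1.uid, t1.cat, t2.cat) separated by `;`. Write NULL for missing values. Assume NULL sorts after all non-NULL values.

(6, 6, MT, MT); (8, 8, JV, JV); (NULL, 1, RF, NULL); (NULL, 3, JV, NULL); (NULL, 3, RF, NULL); (NULL, 4, JV, NULL); (NULL, 7, RF, NULL); (NULL, 8, MT, NULL); (NULL, NULL, RF, NULL)

LEFT JOIN keeps every row from `users`; unmatched rows get NULL for `logins`'s columns.
Matching on t1.uid = t2.uid AND t1.cat = t2.cat. A NULL in a compared column never satisfies the condition.
- t1[0] uid=8, cat=JV → 1 match(es) in t2 → 1 row(s).
- t1[1] uid=8, cat=MT → no match; kept with NULLs on the t2 side.
- t1[2] uid=4, cat=JV → no match; kept with NULLs on the t2 side.
- t1[3] uid=1, cat=RF → no match; kept with NULLs on the t2 side.
- t1[4] uid=7, cat=RF → no match; kept with NULLs on the t2 side.
- t1[5] uid=NULL, cat=RF → no match; kept with NULLs on the t2 side.
- t1[6] uid=3, cat=JV → no match; kept with NULLs on the t2 side.
- t1[7] uid=6, cat=MT → 1 match(es) in t2 → 1 row(s).
- t1[8] uid=3, cat=RF → no match; kept with NULLs on the t2 side.
After projecting and ordering:
t2.uid | t1.uid | t1.cat | t2.cat
6 | 6 | MT | MT
8 | 8 | JV | JV
NULL | 1 | RF | NULL
NULL | 3 | JV | NULL
NULL | 3 | RF | NULL
NULL | 4 | JV | NULL
NULL | 7 | RF | NULL
NULL | 8 | MT | NULL
NULL | NULL | RF | NULL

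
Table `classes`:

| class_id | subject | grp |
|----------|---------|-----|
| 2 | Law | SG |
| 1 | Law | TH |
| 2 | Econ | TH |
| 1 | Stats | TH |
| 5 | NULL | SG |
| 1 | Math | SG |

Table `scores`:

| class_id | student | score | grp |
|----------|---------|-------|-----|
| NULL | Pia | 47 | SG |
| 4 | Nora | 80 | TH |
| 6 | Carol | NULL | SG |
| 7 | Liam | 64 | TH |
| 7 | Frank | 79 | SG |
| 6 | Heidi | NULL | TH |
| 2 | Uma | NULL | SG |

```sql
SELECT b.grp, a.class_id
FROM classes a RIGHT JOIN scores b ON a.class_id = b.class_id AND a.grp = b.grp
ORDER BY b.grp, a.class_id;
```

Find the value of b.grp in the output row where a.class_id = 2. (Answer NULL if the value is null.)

SG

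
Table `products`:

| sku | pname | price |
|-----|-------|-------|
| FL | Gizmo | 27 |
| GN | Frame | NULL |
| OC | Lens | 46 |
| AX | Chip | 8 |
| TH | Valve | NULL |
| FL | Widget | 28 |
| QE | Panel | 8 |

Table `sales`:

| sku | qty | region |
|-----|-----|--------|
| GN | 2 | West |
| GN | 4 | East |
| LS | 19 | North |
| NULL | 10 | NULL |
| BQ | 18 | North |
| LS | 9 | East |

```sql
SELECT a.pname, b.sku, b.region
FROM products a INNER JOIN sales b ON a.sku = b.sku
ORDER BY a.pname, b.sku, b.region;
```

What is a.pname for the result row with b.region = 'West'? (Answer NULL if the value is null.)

Frame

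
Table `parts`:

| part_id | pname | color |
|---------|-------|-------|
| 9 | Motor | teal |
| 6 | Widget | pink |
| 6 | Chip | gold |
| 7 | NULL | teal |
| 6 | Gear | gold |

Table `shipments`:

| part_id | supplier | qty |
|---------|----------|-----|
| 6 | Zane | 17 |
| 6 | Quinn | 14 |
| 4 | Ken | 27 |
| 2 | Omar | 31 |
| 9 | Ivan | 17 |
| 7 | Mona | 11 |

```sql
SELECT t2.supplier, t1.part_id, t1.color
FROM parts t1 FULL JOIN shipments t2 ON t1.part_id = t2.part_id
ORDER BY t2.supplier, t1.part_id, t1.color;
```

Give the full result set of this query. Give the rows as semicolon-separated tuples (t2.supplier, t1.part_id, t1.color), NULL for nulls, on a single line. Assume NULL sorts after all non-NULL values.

FULL OUTER JOIN keeps every row from both sides; unmatched rows get NULL for the other side's columns.
Matching on t1.part_id = t2.part_id.
Matched pairs: 8; unmatched t1 rows kept: 0; unmatched t2 rows kept: 2.

(Ivan, 9, teal); (Ken, NULL, NULL); (Mona, 7, teal); (Omar, NULL, NULL); (Quinn, 6, gold); (Quinn, 6, gold); (Quinn, 6, pink); (Zane, 6, gold); (Zane, 6, gold); (Zane, 6, pink)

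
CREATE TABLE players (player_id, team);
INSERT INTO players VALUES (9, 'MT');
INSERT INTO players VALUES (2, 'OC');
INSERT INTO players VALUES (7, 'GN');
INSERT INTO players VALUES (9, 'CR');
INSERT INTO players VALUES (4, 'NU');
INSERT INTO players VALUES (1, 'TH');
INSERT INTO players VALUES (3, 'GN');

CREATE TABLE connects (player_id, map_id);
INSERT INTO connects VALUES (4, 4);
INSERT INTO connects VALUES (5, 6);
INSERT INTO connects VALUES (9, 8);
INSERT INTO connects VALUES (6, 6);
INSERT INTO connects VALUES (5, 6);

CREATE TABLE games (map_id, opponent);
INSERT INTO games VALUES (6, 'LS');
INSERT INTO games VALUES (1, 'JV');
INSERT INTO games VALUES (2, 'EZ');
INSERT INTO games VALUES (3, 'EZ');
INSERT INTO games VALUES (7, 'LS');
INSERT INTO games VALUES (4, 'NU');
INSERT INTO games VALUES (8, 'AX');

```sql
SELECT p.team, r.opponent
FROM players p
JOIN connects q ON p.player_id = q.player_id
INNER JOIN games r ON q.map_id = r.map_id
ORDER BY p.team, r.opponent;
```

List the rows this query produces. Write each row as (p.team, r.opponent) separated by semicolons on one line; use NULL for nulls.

(CR, AX); (MT, AX); (NU, NU)

Joins associate left-to-right: players INNER JOIN connects on player_id gives 3 intermediate row(s).
Then INNER JOIN `games r` on map_id: keep only rows whose q.map_id appears in r.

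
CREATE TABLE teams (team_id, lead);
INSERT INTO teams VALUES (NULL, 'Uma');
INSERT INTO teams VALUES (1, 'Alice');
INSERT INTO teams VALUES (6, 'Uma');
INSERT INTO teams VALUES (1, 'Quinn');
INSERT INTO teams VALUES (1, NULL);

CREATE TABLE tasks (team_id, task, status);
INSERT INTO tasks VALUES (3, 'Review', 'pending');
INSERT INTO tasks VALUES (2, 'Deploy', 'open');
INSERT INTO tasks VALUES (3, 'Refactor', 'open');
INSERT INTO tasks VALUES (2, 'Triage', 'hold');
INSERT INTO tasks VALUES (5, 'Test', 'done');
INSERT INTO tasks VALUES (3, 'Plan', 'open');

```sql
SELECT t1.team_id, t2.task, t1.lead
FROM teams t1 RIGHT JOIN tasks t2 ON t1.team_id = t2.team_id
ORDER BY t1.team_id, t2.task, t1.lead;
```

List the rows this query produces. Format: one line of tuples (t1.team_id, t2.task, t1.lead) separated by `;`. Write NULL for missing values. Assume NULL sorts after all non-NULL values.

RIGHT JOIN keeps every row from `tasks`; unmatched rows get NULL for `teams`'s columns.
Matching on t1.team_id = t2.team_id. A NULL in a compared column never satisfies the condition.
- t1 row (team_id=NULL): no match.
- t1 row (team_id=1): no match.
- t1 row (team_id=6): no match.
- t1 row (team_id=1): no match.
- t1 row (team_id=1): no match.
- plus 6 unmatched t2 row(s), each kept with NULL t1 columns.
After projecting and ordering:
t1.team_id | t2.task | t1.lead
NULL | Deploy | NULL
NULL | Plan | NULL
NULL | Refactor | NULL
NULL | Review | NULL
NULL | Test | NULL
NULL | Triage | NULL

(NULL, Deploy, NULL); (NULL, Plan, NULL); (NULL, Refactor, NULL); (NULL, Review, NULL); (NULL, Test, NULL); (NULL, Triage, NULL)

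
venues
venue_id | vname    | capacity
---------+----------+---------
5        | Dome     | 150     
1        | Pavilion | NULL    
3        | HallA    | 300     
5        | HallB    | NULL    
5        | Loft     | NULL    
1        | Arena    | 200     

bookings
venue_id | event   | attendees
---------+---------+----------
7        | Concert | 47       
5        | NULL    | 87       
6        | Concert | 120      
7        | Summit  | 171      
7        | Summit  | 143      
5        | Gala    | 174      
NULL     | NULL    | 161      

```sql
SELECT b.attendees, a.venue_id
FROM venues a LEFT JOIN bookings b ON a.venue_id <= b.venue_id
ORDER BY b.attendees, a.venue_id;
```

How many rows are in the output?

LEFT JOIN keeps every row from `venues`; unmatched rows get NULL for `bookings`'s columns.
Matching on a.venue_id <= b.venue_id. A NULL in a compared column never satisfies the condition.
- venue_id=5: 6 matching b row(s), so 6 row(s) emitted.
- venue_id=1: 6 matching b row(s), so 6 row(s) emitted.
- venue_id=3: 6 matching b row(s), so 6 row(s) emitted.
- venue_id=5: 6 matching b row(s), so 6 row(s) emitted.
- venue_id=5: 6 matching b row(s), so 6 row(s) emitted.
- venue_id=1: 6 matching b row(s), so 6 row(s) emitted.
Total: 36 rows.

36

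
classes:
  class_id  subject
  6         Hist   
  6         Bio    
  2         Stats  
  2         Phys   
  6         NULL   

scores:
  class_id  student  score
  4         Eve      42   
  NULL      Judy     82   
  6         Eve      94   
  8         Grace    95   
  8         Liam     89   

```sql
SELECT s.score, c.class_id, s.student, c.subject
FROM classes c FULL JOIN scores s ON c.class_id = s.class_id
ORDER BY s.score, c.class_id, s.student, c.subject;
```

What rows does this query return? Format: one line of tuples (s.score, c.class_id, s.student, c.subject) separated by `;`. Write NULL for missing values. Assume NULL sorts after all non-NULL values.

FULL OUTER JOIN keeps every row from both sides; unmatched rows get NULL for the other side's columns.
Matching on c.class_id = s.class_id. A NULL in a compared column never satisfies the condition.
Matched pairs: 3; unmatched c rows kept: 2; unmatched s rows kept: 4.

(42, NULL, Eve, NULL); (82, NULL, Judy, NULL); (89, NULL, Liam, NULL); (94, 6, Eve, Bio); (94, 6, Eve, Hist); (94, 6, Eve, NULL); (95, NULL, Grace, NULL); (NULL, 2, NULL, Phys); (NULL, 2, NULL, Stats)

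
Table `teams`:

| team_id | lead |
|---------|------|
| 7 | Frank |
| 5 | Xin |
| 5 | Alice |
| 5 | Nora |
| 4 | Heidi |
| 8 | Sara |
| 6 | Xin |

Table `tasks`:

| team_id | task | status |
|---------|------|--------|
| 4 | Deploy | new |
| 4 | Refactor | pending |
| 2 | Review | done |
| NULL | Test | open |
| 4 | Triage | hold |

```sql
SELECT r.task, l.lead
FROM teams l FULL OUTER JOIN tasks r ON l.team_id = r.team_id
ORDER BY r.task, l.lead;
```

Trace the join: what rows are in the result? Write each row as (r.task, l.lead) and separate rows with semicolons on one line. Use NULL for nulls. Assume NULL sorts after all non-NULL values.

(Deploy, Heidi); (Refactor, Heidi); (Review, NULL); (Test, NULL); (Triage, Heidi); (NULL, Alice); (NULL, Frank); (NULL, Nora); (NULL, Sara); (NULL, Xin); (NULL, Xin)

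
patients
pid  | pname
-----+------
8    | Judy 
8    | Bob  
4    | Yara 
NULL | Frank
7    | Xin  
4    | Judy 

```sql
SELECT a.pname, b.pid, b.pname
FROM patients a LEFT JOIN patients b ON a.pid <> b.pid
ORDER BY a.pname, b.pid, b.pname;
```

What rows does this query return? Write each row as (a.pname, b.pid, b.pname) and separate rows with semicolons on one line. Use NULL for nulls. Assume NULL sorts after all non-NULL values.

(Bob, 4, Judy); (Bob, 4, Yara); (Bob, 7, Xin); (Frank, NULL, NULL); (Judy, 4, Judy); (Judy, 4, Yara); (Judy, 7, Xin); (Judy, 7, Xin); (Judy, 8, Bob); (Judy, 8, Judy); (Xin, 4, Judy); (Xin, 4, Yara); (Xin, 8, Bob); (Xin, 8, Judy); (Yara, 7, Xin); (Yara, 8, Bob); (Yara, 8, Judy)

LEFT JOIN keeps every row from `patients a`; unmatched rows get NULL for `patients b`'s columns.
Matching on a.pid <> b.pid. A NULL in a compared column never satisfies the condition.
Matched pairs: 16; unmatched a rows kept: 1.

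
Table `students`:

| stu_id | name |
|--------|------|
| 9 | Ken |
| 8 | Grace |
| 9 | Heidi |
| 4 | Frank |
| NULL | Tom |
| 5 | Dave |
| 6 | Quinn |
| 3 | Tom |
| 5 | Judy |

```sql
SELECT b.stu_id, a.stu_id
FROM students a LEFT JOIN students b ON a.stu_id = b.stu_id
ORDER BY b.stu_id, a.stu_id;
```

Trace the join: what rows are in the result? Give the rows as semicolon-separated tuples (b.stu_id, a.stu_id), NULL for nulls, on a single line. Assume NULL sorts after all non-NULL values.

LEFT JOIN keeps every row from `students a`; unmatched rows get NULL for `students b`'s columns.
Matching on a.stu_id = b.stu_id. A NULL in a compared column never satisfies the condition.
Matched pairs: 12; unmatched a rows kept: 1.

(3, 3); (4, 4); (5, 5); (5, 5); (5, 5); (5, 5); (6, 6); (8, 8); (9, 9); (9, 9); (9, 9); (9, 9); (NULL, NULL)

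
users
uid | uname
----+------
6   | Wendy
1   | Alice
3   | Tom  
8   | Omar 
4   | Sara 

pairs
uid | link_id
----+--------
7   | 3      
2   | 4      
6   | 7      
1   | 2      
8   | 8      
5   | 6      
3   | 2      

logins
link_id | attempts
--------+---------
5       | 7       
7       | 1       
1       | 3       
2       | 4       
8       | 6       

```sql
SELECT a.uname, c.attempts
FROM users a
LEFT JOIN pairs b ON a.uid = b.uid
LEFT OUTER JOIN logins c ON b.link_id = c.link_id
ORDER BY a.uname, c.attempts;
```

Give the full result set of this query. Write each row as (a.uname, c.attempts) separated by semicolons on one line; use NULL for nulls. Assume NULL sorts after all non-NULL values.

Evaluate left to right. First `users a LEFT JOIN pairs b` on uid: 5 row(s).
Then LEFT JOIN `logins c` on link_id: each of those 5 rows is kept; rows whose b.link_id has no match in c get NULL for c's columns.

(Alice, 4); (Omar, 6); (Sara, NULL); (Tom, 4); (Wendy, 1)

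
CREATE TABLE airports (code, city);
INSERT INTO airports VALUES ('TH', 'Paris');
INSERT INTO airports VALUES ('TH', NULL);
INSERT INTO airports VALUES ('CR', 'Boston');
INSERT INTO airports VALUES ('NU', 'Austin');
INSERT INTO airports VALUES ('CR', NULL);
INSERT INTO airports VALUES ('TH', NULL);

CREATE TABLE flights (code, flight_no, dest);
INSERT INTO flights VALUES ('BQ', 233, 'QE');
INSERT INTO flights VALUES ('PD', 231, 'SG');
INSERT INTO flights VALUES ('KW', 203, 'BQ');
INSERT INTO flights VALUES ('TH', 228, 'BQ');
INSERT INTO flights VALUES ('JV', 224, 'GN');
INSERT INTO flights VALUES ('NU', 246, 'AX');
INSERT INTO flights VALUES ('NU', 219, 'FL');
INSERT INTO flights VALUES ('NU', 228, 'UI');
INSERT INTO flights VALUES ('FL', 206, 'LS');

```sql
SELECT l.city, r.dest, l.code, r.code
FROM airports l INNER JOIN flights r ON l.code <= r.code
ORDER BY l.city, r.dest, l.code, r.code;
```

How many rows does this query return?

INNER JOIN keeps only pairs where the ON condition holds.
Matching on l.code <= r.code.
- l (code=TH) pairs with 1 row(s) of r.
- l (code=TH) pairs with 1 row(s) of r.
- l (code=CR) pairs with 8 row(s) of r.
- l (code=NU) pairs with 5 row(s) of r.
- l (code=CR) pairs with 8 row(s) of r.
- l (code=TH) pairs with 1 row(s) of r.
Total: 24 rows.

24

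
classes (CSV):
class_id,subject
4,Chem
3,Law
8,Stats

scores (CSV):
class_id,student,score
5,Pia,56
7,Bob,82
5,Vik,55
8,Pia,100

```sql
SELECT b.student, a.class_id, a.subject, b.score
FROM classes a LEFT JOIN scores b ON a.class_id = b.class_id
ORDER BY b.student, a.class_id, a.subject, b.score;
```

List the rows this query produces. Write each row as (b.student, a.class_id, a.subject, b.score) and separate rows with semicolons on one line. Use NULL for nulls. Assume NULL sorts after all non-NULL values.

LEFT JOIN keeps every row from `classes`; unmatched rows get NULL for `scores`'s columns.
Matching on a.class_id = b.class_id.
- a row (class_id=4): no match → kept, b columns NULL.
- a row (class_id=3): no match → kept, b columns NULL.
- a row (class_id=8): matches 1 b row(s) → 1 output row(s).
After projecting and ordering:
b.student | a.class_id | a.subject | b.score
Pia | 8 | Stats | 100
NULL | 3 | Law | NULL
NULL | 4 | Chem | NULL

(Pia, 8, Stats, 100); (NULL, 3, Law, NULL); (NULL, 4, Chem, NULL)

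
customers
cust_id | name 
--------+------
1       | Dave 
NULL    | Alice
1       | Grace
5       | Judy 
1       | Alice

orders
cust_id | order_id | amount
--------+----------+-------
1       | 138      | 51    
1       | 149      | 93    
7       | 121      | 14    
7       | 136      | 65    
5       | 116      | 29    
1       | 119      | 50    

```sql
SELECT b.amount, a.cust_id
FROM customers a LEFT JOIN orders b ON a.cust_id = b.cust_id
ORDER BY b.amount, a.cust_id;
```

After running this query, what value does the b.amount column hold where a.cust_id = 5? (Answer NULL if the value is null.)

LEFT JOIN keeps every row from `customers`; unmatched rows get NULL for `orders`'s columns.
Matching on a.cust_id = b.cust_id. A NULL in a compared column never satisfies the condition.
- cust_id=1: 3 matching b row(s), so 3 row(s) emitted.
- cust_id=NULL: no b row matches, row kept with b columns NULL.
- cust_id=1: 3 matching b row(s), so 3 row(s) emitted.
- cust_id=5: 1 matching b row(s), so 1 row(s) emitted.
- cust_id=1: 3 matching b row(s), so 3 row(s) emitted.

29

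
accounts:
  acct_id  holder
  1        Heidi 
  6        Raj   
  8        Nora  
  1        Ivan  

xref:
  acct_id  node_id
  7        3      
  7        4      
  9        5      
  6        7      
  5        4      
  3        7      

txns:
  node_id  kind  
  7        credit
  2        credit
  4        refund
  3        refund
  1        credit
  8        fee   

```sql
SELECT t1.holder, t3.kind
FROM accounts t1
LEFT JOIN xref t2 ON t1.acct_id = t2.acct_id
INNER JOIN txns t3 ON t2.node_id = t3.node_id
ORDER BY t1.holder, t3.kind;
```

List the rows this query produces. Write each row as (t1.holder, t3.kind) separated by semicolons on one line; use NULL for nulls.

(Raj, credit)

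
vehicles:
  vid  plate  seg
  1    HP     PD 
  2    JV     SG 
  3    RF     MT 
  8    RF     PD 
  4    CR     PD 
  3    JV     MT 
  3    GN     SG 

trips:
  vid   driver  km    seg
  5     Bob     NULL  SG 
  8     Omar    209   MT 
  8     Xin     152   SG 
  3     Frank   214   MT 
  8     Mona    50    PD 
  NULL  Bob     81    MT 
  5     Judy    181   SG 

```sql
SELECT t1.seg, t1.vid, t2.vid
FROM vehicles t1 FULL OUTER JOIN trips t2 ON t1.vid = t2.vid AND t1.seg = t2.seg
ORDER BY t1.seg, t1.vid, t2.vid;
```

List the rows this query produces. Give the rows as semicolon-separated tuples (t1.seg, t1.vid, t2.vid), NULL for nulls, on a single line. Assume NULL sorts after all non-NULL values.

(MT, 3, 3); (MT, 3, 3); (PD, 1, NULL); (PD, 4, NULL); (PD, 8, 8); (SG, 2, NULL); (SG, 3, NULL); (NULL, NULL, 5); (NULL, NULL, 5); (NULL, NULL, 8); (NULL, NULL, 8); (NULL, NULL, NULL)

FULL OUTER JOIN keeps every row from both sides; unmatched rows get NULL for the other side's columns.
Matching on t1.vid = t2.vid AND t1.seg = t2.seg. A NULL in a compared column never satisfies the condition.
- t1[0] vid=1, seg=PD → no match; kept with NULLs on the t2 side.
- t1[1] vid=2, seg=SG → no match; kept with NULLs on the t2 side.
- t1[2] vid=3, seg=MT → 1 match(es) in t2 → 1 row(s).
- t1[3] vid=8, seg=PD → 1 match(es) in t2 → 1 row(s).
- t1[4] vid=4, seg=PD → no match; kept with NULLs on the t2 side.
- t1[5] vid=3, seg=MT → 1 match(es) in t2 → 1 row(s).
- t1[6] vid=3, seg=SG → no match; kept with NULLs on the t2 side.
- plus 5 unmatched t2 row(s), each kept with NULL t1 columns.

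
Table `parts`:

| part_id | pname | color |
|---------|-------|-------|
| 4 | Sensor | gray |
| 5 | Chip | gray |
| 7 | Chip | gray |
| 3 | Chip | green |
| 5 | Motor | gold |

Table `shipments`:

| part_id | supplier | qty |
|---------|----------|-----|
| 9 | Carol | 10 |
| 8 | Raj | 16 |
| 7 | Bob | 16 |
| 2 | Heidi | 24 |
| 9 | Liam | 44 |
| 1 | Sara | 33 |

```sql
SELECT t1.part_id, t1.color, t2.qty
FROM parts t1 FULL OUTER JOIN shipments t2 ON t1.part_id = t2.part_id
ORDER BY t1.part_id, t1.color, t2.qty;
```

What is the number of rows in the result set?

FULL OUTER JOIN keeps every row from both sides; unmatched rows get NULL for the other side's columns.
Matching on t1.part_id = t2.part_id.
- part_id=4: no t2 row matches, row kept with t2 columns NULL.
- part_id=5: no t2 row matches, row kept with t2 columns NULL.
- part_id=7: 1 matching t2 row(s), so 1 row(s) emitted.
- part_id=3: no t2 row matches, row kept with t2 columns NULL.
- part_id=5: no t2 row matches, row kept with t2 columns NULL.
- plus 5 unmatched t2 row(s), each kept with NULL t1 columns.
Total: 1 matched + 9 padded = 10 rows.

10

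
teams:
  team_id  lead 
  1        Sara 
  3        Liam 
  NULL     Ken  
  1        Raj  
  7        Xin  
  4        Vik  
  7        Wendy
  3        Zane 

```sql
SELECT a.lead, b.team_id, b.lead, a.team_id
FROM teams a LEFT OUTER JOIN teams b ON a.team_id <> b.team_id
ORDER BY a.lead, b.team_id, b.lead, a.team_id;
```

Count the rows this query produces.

LEFT JOIN keeps every row from `teams a`; unmatched rows get NULL for `teams b`'s columns.
Matching on a.team_id <> b.team_id. A NULL in a compared column never satisfies the condition.
Matched pairs: 36; unmatched a rows kept: 1.
Total: 36 matched + 1 padded = 37 rows.

37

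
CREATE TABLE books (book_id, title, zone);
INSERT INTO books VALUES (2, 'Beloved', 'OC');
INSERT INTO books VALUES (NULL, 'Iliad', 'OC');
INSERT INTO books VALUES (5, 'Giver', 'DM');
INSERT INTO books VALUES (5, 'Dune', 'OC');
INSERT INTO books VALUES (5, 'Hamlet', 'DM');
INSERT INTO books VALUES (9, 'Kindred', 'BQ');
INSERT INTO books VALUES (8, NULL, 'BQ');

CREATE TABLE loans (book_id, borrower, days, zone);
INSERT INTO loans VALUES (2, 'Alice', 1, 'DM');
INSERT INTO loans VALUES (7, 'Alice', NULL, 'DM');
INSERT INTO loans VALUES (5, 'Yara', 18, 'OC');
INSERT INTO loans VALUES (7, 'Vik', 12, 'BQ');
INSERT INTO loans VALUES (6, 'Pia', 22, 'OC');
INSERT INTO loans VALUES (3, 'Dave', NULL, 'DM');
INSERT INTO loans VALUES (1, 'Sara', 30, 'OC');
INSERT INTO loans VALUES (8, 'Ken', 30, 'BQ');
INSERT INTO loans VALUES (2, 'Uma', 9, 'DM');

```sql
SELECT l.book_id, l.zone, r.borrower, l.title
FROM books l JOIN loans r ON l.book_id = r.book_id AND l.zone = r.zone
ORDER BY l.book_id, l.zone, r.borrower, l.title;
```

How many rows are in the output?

INNER JOIN keeps only pairs where the ON condition holds.
Matching on l.book_id = r.book_id AND l.zone = r.zone. A NULL in a compared column never satisfies the condition.
- l (book_id=2, zone=OC) has no partner → excluded.
- l (book_id=NULL, zone=OC) has no partner → excluded.
- l (book_id=5, zone=DM) has no partner → excluded.
- l (book_id=5, zone=OC) pairs with 1 row(s) of r.
- l (book_id=5, zone=DM) has no partner → excluded.
- l (book_id=9, zone=BQ) has no partner → excluded.
- l (book_id=8, zone=BQ) pairs with 1 row(s) of r.
Total: 2 rows.

2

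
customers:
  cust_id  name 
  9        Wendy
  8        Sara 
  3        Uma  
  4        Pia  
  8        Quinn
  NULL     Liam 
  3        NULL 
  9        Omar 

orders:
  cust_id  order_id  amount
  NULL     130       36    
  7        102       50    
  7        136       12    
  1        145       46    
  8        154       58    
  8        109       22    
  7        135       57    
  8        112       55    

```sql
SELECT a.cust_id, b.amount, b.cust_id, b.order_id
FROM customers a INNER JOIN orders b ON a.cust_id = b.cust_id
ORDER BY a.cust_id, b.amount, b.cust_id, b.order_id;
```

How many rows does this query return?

INNER JOIN keeps only pairs where the ON condition holds.
Matching on a.cust_id = b.cust_id. A NULL in a compared column never satisfies the condition.
- a[0] cust_id=9 → no match; dropped.
- a[1] cust_id=8 → 3 match(es) in b → 3 row(s).
- a[2] cust_id=3 → no match; dropped.
- a[3] cust_id=4 → no match; dropped.
- a[4] cust_id=8 → 3 match(es) in b → 3 row(s).
- a[5] cust_id=NULL → no match; dropped.
- a[6] cust_id=3 → no match; dropped.
- a[7] cust_id=9 → no match; dropped.
Total: 6 rows.

6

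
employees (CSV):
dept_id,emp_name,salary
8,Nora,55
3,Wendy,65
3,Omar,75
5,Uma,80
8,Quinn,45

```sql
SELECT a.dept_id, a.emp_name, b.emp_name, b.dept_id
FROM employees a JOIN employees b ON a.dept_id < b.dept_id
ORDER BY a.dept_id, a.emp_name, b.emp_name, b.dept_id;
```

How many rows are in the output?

8

INNER JOIN keeps only pairs where the ON condition holds.
Matching on a.dept_id < b.dept_id.
Matched pairs: 8.
Total: 8 rows.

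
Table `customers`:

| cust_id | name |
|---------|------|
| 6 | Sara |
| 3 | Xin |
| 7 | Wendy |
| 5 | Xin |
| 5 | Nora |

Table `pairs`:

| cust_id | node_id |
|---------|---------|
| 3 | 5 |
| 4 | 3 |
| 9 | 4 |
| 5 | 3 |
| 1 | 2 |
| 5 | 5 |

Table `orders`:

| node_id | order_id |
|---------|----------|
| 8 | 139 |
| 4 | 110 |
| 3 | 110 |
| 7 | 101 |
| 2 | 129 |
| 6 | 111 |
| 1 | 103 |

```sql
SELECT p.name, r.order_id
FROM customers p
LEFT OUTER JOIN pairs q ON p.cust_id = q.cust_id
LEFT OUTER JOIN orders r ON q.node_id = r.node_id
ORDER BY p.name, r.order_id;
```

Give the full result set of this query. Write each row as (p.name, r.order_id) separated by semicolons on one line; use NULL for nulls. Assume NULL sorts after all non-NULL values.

Joins associate left-to-right: customers LEFT JOIN pairs on cust_id gives 7 intermediate row(s).
Then LEFT JOIN `orders r` on node_id: each of those 7 rows is kept; rows whose q.node_id has no match in r get NULL for r's columns.

(Nora, 110); (Nora, NULL); (Sara, NULL); (Wendy, NULL); (Xin, 110); (Xin, NULL); (Xin, NULL)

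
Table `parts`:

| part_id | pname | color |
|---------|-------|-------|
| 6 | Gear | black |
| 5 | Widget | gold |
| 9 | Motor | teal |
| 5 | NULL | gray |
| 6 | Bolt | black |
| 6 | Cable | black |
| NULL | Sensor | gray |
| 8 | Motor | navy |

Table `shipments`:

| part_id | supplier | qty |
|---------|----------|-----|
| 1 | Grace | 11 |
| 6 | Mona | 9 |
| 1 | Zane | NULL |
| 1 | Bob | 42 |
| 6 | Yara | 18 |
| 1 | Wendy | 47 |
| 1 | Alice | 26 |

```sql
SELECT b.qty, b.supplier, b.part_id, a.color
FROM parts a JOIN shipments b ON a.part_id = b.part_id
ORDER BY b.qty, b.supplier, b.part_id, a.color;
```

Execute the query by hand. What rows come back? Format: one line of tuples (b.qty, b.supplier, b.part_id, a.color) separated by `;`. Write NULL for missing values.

INNER JOIN keeps only pairs where the ON condition holds.
Matching on a.part_id = b.part_id. A NULL in a compared column never satisfies the condition.
- a (part_id=6) pairs with 2 row(s) of b.
- a (part_id=5) has no partner → excluded.
- a (part_id=9) has no partner → excluded.
- a (part_id=5) has no partner → excluded.
- a (part_id=6) pairs with 2 row(s) of b.
- a (part_id=6) pairs with 2 row(s) of b.
- a (part_id=NULL) has no partner → excluded.
- a (part_id=8) has no partner → excluded.
After projecting and ordering:
b.qty | b.supplier | b.part_id | a.color
9 | Mona | 6 | black
9 | Mona | 6 | black
9 | Mona | 6 | black
18 | Yara | 6 | black
18 | Yara | 6 | black
18 | Yara | 6 | black

(9, Mona, 6, black); (9, Mona, 6, black); (9, Mona, 6, black); (18, Yara, 6, black); (18, Yara, 6, black); (18, Yara, 6, black)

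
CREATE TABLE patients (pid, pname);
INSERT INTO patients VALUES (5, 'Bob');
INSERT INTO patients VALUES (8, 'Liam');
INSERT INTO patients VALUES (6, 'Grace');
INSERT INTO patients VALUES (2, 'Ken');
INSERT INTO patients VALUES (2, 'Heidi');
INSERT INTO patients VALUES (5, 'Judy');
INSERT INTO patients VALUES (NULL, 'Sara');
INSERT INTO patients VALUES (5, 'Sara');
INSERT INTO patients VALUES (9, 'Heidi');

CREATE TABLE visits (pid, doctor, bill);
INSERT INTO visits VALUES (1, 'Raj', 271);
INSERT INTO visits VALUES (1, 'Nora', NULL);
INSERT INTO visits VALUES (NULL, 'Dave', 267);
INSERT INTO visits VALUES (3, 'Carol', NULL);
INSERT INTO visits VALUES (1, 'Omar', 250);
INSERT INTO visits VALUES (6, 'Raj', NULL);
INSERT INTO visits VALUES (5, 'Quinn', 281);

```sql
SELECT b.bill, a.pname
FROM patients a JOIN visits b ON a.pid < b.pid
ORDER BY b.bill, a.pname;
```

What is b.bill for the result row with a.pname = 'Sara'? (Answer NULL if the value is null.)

NULL

INNER JOIN keeps only pairs where the ON condition holds.
Matching on a.pid < b.pid. A NULL in a compared column never satisfies the condition.
Matched pairs: 9.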